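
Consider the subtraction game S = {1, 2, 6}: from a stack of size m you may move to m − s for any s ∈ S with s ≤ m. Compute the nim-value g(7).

0

Build the Grundy sequence with g(k) = mex{g(k−s) : s ∈ {1, 2, 6}, s ≤ k}:
k:     0  1  2  3  4  5  6  7
g(k):  0  1  2  0  1  2  3  0
So g(7) = 0.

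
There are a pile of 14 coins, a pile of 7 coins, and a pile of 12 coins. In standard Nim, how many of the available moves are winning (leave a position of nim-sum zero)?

3

In binary:
  1110  (14)
  0111  (7)
  1100  (12)
  ----
  0101  (5)
The overall nim-sum is X = 5. A pile of size p has a winning move iff p XOR X < p (reduce it to p XOR X).
  14: 14 XOR 5 = 11 < 14 — winning move (to 11).
  7: 7 XOR 5 = 2 < 7 — winning move (to 2).
  12: 12 XOR 5 = 9 < 12 — winning move (to 9).
That gives 3 winning moves.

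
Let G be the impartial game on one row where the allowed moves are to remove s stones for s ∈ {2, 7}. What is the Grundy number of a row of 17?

Grundy values for subtraction set {2, 7}:
k:     0  1  2  3  4  5  6  7  8  9 10 11 12 13 14 15 16 17
g(k):  0  0  1  1  0  0  1  1  2  0  0  1  1  0  0  1  1  2
So g(17) = 2.

2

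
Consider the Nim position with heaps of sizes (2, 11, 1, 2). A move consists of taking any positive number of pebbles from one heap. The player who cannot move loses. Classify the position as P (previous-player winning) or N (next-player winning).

N-position

Nim-sum: 2 XOR 11 XOR 1 XOR 2 = 10.
The nim-sum is 10 ≠ 0, so this is an N-position: the player to move can win.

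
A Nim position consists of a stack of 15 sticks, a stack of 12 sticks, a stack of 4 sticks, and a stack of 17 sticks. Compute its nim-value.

22

Nim-sum: 15 ⊕ 12 ⊕ 4 ⊕ 17 = 22.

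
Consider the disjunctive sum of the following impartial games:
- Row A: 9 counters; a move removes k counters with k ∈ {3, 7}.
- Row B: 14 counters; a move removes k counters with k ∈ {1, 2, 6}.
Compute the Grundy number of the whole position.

1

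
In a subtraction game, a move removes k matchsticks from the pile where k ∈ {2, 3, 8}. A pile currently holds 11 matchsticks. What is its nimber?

0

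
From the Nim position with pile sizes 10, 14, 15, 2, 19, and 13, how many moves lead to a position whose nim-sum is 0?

1

Nim-sum: 10 XOR 14 XOR 15 XOR 2 XOR 19 XOR 13 = 23.
The overall nim-sum is X = 23. A pile of size p has a winning move iff p XOR X < p (reduce it to p XOR X).
  10: 10 XOR 23 = 29 ≥ 10 — no move.
  14: 14 XOR 23 = 25 ≥ 14 — no move.
  15: 15 XOR 23 = 24 ≥ 15 — no move.
  2: 2 XOR 23 = 21 ≥ 2 — no move.
  19: 19 XOR 23 = 4 < 19 — winning move (to 4).
  13: 13 XOR 23 = 26 ≥ 13 — no move.
That gives 1 winning move.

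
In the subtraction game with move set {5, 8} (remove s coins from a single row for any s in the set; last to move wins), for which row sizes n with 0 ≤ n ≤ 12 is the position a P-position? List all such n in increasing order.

Compute g(0), g(1), … for moves {5, 8}:
k:     0  1  2  3  4  5  6  7  8  9 10 11 12
g(k):  0  0  0  0  0  1  1  1  1  1  2  2  2
The P-positions (g = 0) in 0..12 are 0, 1, 2, 3, 4.

0, 1, 2, 3, 4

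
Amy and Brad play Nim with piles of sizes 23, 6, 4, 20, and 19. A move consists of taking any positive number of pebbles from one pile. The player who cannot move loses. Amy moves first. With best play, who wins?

Amy wins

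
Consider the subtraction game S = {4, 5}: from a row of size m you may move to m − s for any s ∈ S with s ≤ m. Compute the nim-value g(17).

Compute g(0), g(1), … for moves {4, 5}:
k:     0  1  2  3  4  5  6  7  8  9 10 11 12 13 14 15 16 17
g(k):  0  0  0  0  1  1  1  1  2  0  0  0  0  1  1  1  1  2
So g(17) = 2.

2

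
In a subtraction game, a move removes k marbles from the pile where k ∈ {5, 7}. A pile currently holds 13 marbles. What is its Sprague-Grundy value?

0

Grundy values for subtraction set {5, 7}:
k:     0  1  2  3  4  5  6  7  8  9 10 11 12 13
g(k):  0  0  0  0  0  1  1  1  1  1  2  2  0  0
So g(13) = 0.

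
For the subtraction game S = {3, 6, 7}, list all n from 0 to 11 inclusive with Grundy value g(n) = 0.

0, 1, 2, 10, 11

Compute g(0), g(1), … for moves {3, 6, 7}:
g(0) = mex{} = 0
g(1) = mex{} = 0
g(2) = mex{} = 0
g(3) = mex{0} = 1
g(4) = mex{0} = 1
g(5) = mex{0} = 1
g(6) = mex{0,1} = 2
g(7) = mex{0,1} = 2
g(8) = mex{0,1} = 2
g(9) = mex{0,1,2} = 3
g(10) = mex{1,2} = 0
g(11) = mex{1,2} = 0
The P-positions (g = 0) in 0..11 are 0, 1, 2, 10, 11.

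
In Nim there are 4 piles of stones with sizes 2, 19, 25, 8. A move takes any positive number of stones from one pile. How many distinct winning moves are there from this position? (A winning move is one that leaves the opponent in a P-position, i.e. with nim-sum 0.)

0

Nim-sum: 2 ⊕ 19 ⊕ 25 ⊕ 8 = 0.
The nim-sum is already 0, so every move leaves a nonzero nim-sum — there are no winning moves.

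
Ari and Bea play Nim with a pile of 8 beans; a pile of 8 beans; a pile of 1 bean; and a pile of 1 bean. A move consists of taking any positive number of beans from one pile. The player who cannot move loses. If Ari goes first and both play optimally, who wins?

Bea wins

Nim-sum: 8 ⊕ 8 ⊕ 1 ⊕ 1 = 0.
The nim-sum is 0, so this is a P-position: the player to move is in a losing position under optimal play; Ari is about to move from it and so loses — Bea wins.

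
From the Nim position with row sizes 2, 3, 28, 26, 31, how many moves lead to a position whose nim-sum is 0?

3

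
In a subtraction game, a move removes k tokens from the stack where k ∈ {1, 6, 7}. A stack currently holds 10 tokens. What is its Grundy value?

Grundy values for subtraction set {1, 6, 7}:
g(0) = mex{} = 0
g(1) = mex{0} = 1
g(2) = mex{1} = 0
g(3) = mex{0} = 1
g(4) = mex{1} = 0
g(5) = mex{0} = 1
g(6) = mex{0,1} = 2
g(7) = mex{0,1,2} = 3
g(8) = mex{0,1,3} = 2
g(9) = mex{0,1,2} = 3
g(10) = mex{0,1,3} = 2
So g(10) = 2.

2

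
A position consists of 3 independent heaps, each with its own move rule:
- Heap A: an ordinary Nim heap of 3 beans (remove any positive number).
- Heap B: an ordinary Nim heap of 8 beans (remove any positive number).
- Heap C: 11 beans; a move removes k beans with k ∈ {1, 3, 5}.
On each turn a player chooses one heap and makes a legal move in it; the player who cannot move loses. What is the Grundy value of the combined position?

Heap A is a plain Nim heap of size 3, so its Grundy value is 3.
Heap B is a plain Nim heap of size 8, so its Grundy value is 8.
For heap C, compute g(0), g(1), … with moves {1, 3, 5}:
k:     0  1  2  3  4  5  6  7  8  9 10 11
g(k):  0  1  0  1  0  1  0  1  0  1  0  1
So g(11) = 1.
By the Sprague-Grundy theorem, the Grundy value of a sum of independent games is the XOR of the component values.
Combined value = 3 XOR 8 XOR 1 = 10.

10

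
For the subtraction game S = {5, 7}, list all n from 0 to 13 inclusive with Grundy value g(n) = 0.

0, 1, 2, 3, 4, 12, 13

Compute g(0), g(1), … for moves {5, 7}:
k:     0  1  2  3  4  5  6  7  8  9 10 11 12 13
g(k):  0  0  0  0  0  1  1  1  1  1  2  2  0  0
The P-positions (g = 0) in 0..13 are 0, 1, 2, 3, 4, 12, 13.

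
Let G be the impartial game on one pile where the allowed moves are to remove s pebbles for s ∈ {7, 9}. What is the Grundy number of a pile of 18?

Compute g(0), g(1), … for moves {7, 9}:
k:     0  1  2  3  4  5  6  7  8  9 10 11 12 13 14 15 16 17 18
g(k):  0  0  0  0  0  0  0  1  1  1  1  1  1  1  2  2  0  0  0
So g(18) = 0.

0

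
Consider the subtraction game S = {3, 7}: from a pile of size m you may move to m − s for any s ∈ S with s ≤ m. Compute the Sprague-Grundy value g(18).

Grundy values for subtraction set {3, 7}:
k:     0  1  2  3  4  5  6  7  8  9 10 11 12 13 14 15 16 17 18
g(k):  0  0  0  1  1  1  0  2  2  1  0  0  0  1  1  1  0  2  2
So g(18) = 2.

2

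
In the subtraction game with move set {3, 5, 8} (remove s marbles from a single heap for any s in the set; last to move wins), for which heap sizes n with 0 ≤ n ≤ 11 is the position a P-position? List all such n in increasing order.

0, 1, 2, 11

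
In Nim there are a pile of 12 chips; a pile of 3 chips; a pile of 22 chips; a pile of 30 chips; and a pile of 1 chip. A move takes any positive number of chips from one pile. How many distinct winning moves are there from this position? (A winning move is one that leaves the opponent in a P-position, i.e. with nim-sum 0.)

3

Bitwise XOR of the heap sizes:
  01100  (12)
  00011  (3)
  10110  (22)
  11110  (30)
  00001  (1)
  -----
  00110  (6)
The overall nim-sum is X = 6. A pile of size p has a winning move iff p XOR X < p (reduce it to p XOR X).
  12: 12 XOR 6 = 10 < 12 — winning move (to 10).
  3: 3 XOR 6 = 5 ≥ 3 — no move.
  22: 22 XOR 6 = 16 < 22 — winning move (to 16).
  30: 30 XOR 6 = 24 < 30 — winning move (to 24).
  1: 1 XOR 6 = 7 ≥ 1 — no move.
That gives 3 winning moves.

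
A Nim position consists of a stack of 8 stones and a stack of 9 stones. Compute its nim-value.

Compute the nim-sum pairwise:
8 ^ 9 = 1

1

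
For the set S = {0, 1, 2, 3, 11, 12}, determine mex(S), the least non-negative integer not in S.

The values 0, 1, 2, 3 are all present; 4 is the first non-negative integer missing from the set.

4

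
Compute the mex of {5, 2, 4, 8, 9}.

0

0 is not in the set, so the mex is 0.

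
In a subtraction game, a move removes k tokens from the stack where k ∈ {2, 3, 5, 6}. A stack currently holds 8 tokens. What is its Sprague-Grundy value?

0

Build the Grundy sequence with g(k) = mex{g(k−s) : s ∈ {2, 3, 5, 6}, s ≤ k}:
k:     0  1  2  3  4  5  6  7  8
g(k):  0  0  1  1  2  2  3  3  0
So g(8) = 0.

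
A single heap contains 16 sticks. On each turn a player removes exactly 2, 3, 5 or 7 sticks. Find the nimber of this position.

3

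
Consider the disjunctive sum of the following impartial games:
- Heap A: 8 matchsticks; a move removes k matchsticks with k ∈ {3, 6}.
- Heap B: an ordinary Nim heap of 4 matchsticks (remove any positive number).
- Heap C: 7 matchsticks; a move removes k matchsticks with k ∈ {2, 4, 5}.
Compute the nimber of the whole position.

For heap A, compute g(0), g(1), … with moves {3, 6}:
k:     0  1  2  3  4  5  6  7  8
g(k):  0  0  0  1  1  1  2  2  2
So g(8) = 2.
Heap B is a plain Nim heap of size 4, so its Grundy value is 4.
Build the Grundy sequence for heap C with g(k) = mex{g(k−s) : s ∈ {2, 4, 5}, s ≤ k}:
g(0) = mex{} = 0
g(1) = mex{} = 0
g(2) = mex{0} = 1
g(3) = mex{0} = 1
g(4) = mex{0,1} = 2
g(5) = mex{0,1} = 2
g(6) = mex{0,1,2} = 3
g(7) = mex{1,2} = 0
So g(7) = 0.
The value of a disjunctive sum is the nim-sum of the parts.
Combined value = 2 XOR 4 XOR 0 = 6.

6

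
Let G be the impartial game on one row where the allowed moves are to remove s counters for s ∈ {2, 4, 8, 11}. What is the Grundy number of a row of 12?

3

Build the Grundy sequence with g(k) = mex{g(k−s) : s ∈ {2, 4, 8, 11}, s ≤ k}:
k:     0  1  2  3  4  5  6  7  8  9 10 11 12
g(k):  0  0  1  1  2  2  0  0  1  1  2  2  3
So g(12) = 3.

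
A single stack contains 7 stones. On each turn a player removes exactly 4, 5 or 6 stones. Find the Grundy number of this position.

1

Grundy values for subtraction set {4, 5, 6}:
g(0) = mex{} = 0
g(1) = mex{} = 0
g(2) = mex{} = 0
g(3) = mex{} = 0
g(4) = mex{0} = 1
g(5) = mex{0} = 1
g(6) = mex{0} = 1
g(7) = mex{0} = 1
So g(7) = 1.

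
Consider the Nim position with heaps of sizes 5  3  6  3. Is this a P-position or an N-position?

Compute the nim-sum pairwise:
5 XOR 3 = 6
6 XOR 6 = 0
0 XOR 3 = 3
The nim-sum is 3 ≠ 0, so this is an N-position: the player to move can win.

N-position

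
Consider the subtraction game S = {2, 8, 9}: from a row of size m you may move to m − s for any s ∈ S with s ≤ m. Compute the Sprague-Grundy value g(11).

Grundy values for subtraction set {2, 8, 9}:
k:     0  1  2  3  4  5  6  7  8  9 10 11
g(k):  0  0  1  1  0  0  1  1  2  2  3  0
So g(11) = 0.

0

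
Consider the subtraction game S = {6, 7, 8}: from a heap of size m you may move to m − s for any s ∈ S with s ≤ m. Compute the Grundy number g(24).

Grundy values for subtraction set {6, 7, 8}:
k:     0  1  2  3  4  5  6  7  8  9 10 11 12 13 14 15 16 17 18 19 20 21 22 23 24
g(k):  0  0  0  0  0  0  1  1  1  1  1  1  2  2  0  0  0  0  0  0  1  1  1  1  1
So g(24) = 1.

1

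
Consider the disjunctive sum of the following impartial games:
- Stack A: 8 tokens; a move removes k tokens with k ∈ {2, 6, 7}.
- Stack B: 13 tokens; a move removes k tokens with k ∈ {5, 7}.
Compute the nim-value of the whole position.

2

For stack A, compute g(0), g(1), … with moves {2, 6, 7}:
k:     0  1  2  3  4  5  6  7  8
g(k):  0  0  1  1  0  0  1  1  2
So g(8) = 2.
For stack B, compute g(0), g(1), … with moves {5, 7}:
k:     0  1  2  3  4  5  6  7  8  9 10 11 12 13
g(k):  0  0  0  0  0  1  1  1  1  1  2  2  0  0
So g(13) = 0.
The value of a disjunctive sum is the nim-sum of the parts.
Combined value = 2 ⊕ 0 = 2.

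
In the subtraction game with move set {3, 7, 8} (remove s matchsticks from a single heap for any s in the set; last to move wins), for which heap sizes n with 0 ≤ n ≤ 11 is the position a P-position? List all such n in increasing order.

0, 1, 2, 6, 11

Build the Grundy sequence with g(k) = mex{g(k−s) : s ∈ {3, 7, 8}, s ≤ k}:
g(0) = mex{} = 0
g(1) = mex{} = 0
g(2) = mex{} = 0
g(3) = mex{0} = 1
g(4) = mex{0} = 1
g(5) = mex{0} = 1
g(6) = mex{1} = 0
g(7) = mex{0,1} = 2
g(8) = mex{0,1} = 2
g(9) = mex{0} = 1
g(10) = mex{0,1,2} = 3
g(11) = mex{1,2} = 0
The P-positions (g = 0) in 0..11 are 0, 1, 2, 6, 11.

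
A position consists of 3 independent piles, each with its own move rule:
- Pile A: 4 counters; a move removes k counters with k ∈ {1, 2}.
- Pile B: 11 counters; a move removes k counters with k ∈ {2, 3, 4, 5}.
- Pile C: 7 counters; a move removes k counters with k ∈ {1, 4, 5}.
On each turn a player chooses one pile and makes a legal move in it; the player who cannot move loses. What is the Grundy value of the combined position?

0

Grundy values for pile A (subtraction set {1, 2}):
g(0) = mex{} = 0
g(1) = mex{0} = 1
g(2) = mex{0,1} = 2
g(3) = mex{1,2} = 0
g(4) = mex{0,2} = 1
So g(4) = 1.
Build the Grundy sequence for pile B with g(k) = mex{g(k−s) : s ∈ {2, 3, 4, 5}, s ≤ k}:
g(0) = mex{} = 0
g(1) = mex{} = 0
g(2) = mex{0} = 1
g(3) = mex{0} = 1
g(4) = mex{0,1} = 2
g(5) = mex{0,1} = 2
g(6) = mex{0,1,2} = 3
g(7) = mex{1,2} = 0
g(8) = mex{1,2,3} = 0
g(9) = mex{0,2,3} = 1
g(10) = mex{0,2,3} = 1
g(11) = mex{0,1,3} = 2
So g(11) = 2.
Grundy values for pile C (subtraction set {1, 4, 5}):
g(0) = mex{} = 0
g(1) = mex{0} = 1
g(2) = mex{1} = 0
g(3) = mex{0} = 1
g(4) = mex{0,1} = 2
g(5) = mex{0,1,2} = 3
g(6) = mex{0,1,3} = 2
g(7) = mex{0,1,2} = 3
So g(7) = 3.
The value of a disjunctive sum is the nim-sum of the parts.
Combined value = 1 ⊕ 2 ⊕ 3 = 0.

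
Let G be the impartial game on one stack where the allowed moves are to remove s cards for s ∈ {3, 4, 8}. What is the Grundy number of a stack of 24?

0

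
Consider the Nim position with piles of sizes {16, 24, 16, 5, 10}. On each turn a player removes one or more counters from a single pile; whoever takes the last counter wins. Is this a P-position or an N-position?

N-position

Bitwise XOR of the heap sizes:
  10000  (16)
  11000  (24)
  10000  (16)
  00101  (5)
  01010  (10)
  -----
  10111  (23)
The nim-sum is 23 ≠ 0, so this is an N-position: the player to move can win.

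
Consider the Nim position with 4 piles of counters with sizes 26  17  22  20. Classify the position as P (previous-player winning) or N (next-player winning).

N-position

Bitwise XOR of the heap sizes:
  11010  (26)
  10001  (17)
  10110  (22)
  10100  (20)
  -----
  01001  (9)
The nim-sum is 9 ≠ 0, so this is an N-position: the player to move can win.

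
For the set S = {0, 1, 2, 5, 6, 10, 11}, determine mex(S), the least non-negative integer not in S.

The values 0, 1, 2 are all present; 3 is the first non-negative integer missing from the set.

3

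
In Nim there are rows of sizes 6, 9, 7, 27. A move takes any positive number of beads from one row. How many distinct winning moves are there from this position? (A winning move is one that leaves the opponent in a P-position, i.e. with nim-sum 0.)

Nim-sum: 6 ⊕ 9 ⊕ 7 ⊕ 27 = 19.
The overall nim-sum is X = 19. A row of size p has a winning move iff p XOR X < p (reduce it to p XOR X).
  6: 6 XOR 19 = 21 ≥ 6 — no move.
  9: 9 XOR 19 = 26 ≥ 9 — no move.
  7: 7 XOR 19 = 20 ≥ 7 — no move.
  27: 27 XOR 19 = 8 < 27 — winning move (to 8).
That gives 1 winning move.

1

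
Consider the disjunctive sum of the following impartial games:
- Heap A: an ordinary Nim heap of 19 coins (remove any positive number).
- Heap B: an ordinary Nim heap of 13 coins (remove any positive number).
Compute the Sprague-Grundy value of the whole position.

30

Heap A is a plain Nim heap of size 19, so its Grundy value is 19.
Heap B is a plain Nim heap of size 13, so its Grundy value is 13.
The value of a disjunctive sum is the nim-sum of the parts.
Combined value = 19 ⊕ 13 = 30.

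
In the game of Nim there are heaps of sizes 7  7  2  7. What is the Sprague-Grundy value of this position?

5

Nim-sum: 7 XOR 7 XOR 2 XOR 7 = 5.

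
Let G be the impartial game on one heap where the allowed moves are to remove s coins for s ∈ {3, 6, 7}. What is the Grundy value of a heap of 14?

1

Compute g(0), g(1), … for moves {3, 6, 7}:
k:     0  1  2  3  4  5  6  7  8  9 10 11 12 13 14
g(k):  0  0  0  1  1  1  2  2  2  3  0  0  0  1  1
So g(14) = 1.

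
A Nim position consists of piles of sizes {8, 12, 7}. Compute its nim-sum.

Nim-sum: 8 XOR 12 XOR 7 = 3.

3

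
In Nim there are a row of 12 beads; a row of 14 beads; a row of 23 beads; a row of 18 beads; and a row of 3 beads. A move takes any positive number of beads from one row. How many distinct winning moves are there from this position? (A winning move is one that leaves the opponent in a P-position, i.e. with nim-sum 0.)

3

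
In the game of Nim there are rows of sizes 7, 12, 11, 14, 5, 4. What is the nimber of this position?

Nim-sum: 7 ⊕ 12 ⊕ 11 ⊕ 14 ⊕ 5 ⊕ 4 = 15.

15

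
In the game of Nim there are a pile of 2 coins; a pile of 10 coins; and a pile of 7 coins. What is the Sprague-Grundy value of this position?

15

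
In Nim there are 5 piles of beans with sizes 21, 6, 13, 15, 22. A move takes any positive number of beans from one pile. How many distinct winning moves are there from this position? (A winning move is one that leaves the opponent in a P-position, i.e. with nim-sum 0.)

Nim-sum: 21 ^ 6 ^ 13 ^ 15 ^ 22 = 7.
The overall nim-sum is X = 7. A pile of size p has a winning move iff p XOR X < p (reduce it to p XOR X).
  21: 21 XOR 7 = 18 < 21 — winning move (to 18).
  6: 6 XOR 7 = 1 < 6 — winning move (to 1).
  13: 13 XOR 7 = 10 < 13 — winning move (to 10).
  15: 15 XOR 7 = 8 < 15 — winning move (to 8).
  22: 22 XOR 7 = 17 < 22 — winning move (to 17).
That gives 5 winning moves.

5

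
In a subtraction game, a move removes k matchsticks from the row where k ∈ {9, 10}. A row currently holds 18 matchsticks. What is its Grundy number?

Compute g(0), g(1), … for moves {9, 10}:
k:     0  1  2  3  4  5  6  7  8  9 10 11 12 13 14 15 16 17 18
g(k):  0  0  0  0  0  0  0  0  0  1  1  1  1  1  1  1  1  1  2
So g(18) = 2.

2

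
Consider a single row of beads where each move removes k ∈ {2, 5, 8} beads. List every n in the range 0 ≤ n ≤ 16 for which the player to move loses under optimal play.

Grundy values for subtraction set {2, 5, 8}:
k:     0  1  2  3  4  5  6  7  8  9 10 11 12 13 14 15 16
g(k):  0  0  1  1  0  2  1  0  2  1  0  0  1  1  0  2  1
The P-positions (g = 0) in 0..16 are 0, 1, 4, 7, 10, 11, 14.

0, 1, 4, 7, 10, 11, 14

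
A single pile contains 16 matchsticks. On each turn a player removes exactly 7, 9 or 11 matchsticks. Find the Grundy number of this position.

2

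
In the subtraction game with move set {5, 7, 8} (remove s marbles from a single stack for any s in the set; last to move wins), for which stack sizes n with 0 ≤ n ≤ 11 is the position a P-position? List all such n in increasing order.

Build the Grundy sequence with g(k) = mex{g(k−s) : s ∈ {5, 7, 8}, s ≤ k}:
k:     0  1  2  3  4  5  6  7  8  9 10 11
g(k):  0  0  0  0  0  1  1  1  1  1  2  2
The P-positions (g = 0) in 0..11 are 0, 1, 2, 3, 4.

0, 1, 2, 3, 4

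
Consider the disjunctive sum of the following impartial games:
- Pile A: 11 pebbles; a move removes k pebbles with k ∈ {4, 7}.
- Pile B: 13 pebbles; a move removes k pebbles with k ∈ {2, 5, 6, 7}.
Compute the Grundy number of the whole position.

Grundy values for pile A (subtraction set {4, 7}):
g(0) = mex{} = 0
g(1) = mex{} = 0
g(2) = mex{} = 0
g(3) = mex{} = 0
g(4) = mex{0} = 1
g(5) = mex{0} = 1
g(6) = mex{0} = 1
g(7) = mex{0} = 1
g(8) = mex{0,1} = 2
g(9) = mex{0,1} = 2
g(10) = mex{0,1} = 2
g(11) = mex{1} = 0
So g(11) = 0.
For pile B, compute g(0), g(1), … with moves {2, 5, 6, 7}:
k:     0  1  2  3  4  5  6  7  8  9 10 11 12 13
g(k):  0  0  1  1  0  2  1  3  2  2  3  3  0  0
So g(13) = 0.
By the Sprague-Grundy theorem, the Grundy value of a sum of independent games is the XOR of the component values.
Combined value = 0 ⊕ 0 = 0.

0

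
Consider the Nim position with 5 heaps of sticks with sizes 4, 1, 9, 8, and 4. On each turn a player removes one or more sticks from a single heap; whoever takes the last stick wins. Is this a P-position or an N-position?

P-position

Write each in binary and XOR column by column:
  0100  (4)
  0001  (1)
  1001  (9)
  1000  (8)
  0100  (4)
  ----
  0000  (0)
The nim-sum is 0, so this is a P-position: the player to move is in a losing position under optimal play.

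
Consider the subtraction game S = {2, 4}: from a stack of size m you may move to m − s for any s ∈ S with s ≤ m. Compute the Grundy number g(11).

2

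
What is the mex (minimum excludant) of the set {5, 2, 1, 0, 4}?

3

The values 0, 1, 2 are all present; 3 is the first non-negative integer missing from the set.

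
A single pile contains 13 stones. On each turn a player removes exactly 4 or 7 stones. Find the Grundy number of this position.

0

Grundy values for subtraction set {4, 7}:
g(0) = mex{} = 0
g(1) = mex{} = 0
g(2) = mex{} = 0
g(3) = mex{} = 0
g(4) = mex{0} = 1
g(5) = mex{0} = 1
g(6) = mex{0} = 1
g(7) = mex{0} = 1
g(8) = mex{0,1} = 2
g(9) = mex{0,1} = 2
g(10) = mex{0,1} = 2
g(11) = mex{1} = 0
g(12) = mex{1,2} = 0
g(13) = mex{1,2} = 0
So g(13) = 0.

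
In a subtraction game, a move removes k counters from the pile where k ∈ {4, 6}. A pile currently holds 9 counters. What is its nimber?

Build the Grundy sequence with g(k) = mex{g(k−s) : s ∈ {4, 6}, s ≤ k}:
g(0) = mex{} = 0
g(1) = mex{} = 0
g(2) = mex{} = 0
g(3) = mex{} = 0
g(4) = mex{0} = 1
g(5) = mex{0} = 1
g(6) = mex{0} = 1
g(7) = mex{0} = 1
g(8) = mex{0,1} = 2
g(9) = mex{0,1} = 2
So g(9) = 2.

2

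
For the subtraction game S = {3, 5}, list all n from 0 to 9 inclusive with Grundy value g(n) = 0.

0, 1, 2, 8, 9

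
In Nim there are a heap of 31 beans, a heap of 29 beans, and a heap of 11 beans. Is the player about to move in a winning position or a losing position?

Winning position

Compute the nim-sum pairwise:
31 ⊕ 29 = 2
2 ⊕ 11 = 9
The nim-sum is 9 ≠ 0, so this is an N-position: the player to move can win.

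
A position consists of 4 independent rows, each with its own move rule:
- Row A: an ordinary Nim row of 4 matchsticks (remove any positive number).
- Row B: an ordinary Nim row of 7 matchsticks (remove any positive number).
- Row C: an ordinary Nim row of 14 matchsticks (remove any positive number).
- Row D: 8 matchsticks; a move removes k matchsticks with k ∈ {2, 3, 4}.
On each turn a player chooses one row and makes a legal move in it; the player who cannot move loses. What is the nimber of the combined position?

12

Row A is a plain Nim row of size 4, so its Grundy value is 4.
Row B is a plain Nim row of size 7, so its Grundy value is 7.
Row C is a plain Nim row of size 14, so its Grundy value is 14.
For row D, compute g(0), g(1), … with moves {2, 3, 4}:
g(0) = mex{} = 0
g(1) = mex{} = 0
g(2) = mex{0} = 1
g(3) = mex{0} = 1
g(4) = mex{0,1} = 2
g(5) = mex{0,1} = 2
g(6) = mex{1,2} = 0
g(7) = mex{1,2} = 0
g(8) = mex{0,2} = 1
So g(8) = 1.
By the Sprague-Grundy theorem, the Grundy value of a sum of independent games is the XOR of the component values.
Combined value = 4 ⊕ 7 ⊕ 14 ⊕ 1 = 12.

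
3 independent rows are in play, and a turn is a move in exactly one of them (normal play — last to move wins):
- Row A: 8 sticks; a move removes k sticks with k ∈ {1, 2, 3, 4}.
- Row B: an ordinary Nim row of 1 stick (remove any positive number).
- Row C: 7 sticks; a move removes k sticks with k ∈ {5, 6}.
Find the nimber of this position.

3

Build the Grundy sequence for row A with g(k) = mex{g(k−s) : s ∈ {1, 2, 3, 4}, s ≤ k}:
g(0) = mex{} = 0
g(1) = mex{0} = 1
g(2) = mex{0,1} = 2
g(3) = mex{0,1,2} = 3
g(4) = mex{0,1,2,3} = 4
g(5) = mex{1,2,3,4} = 0
g(6) = mex{0,2,3,4} = 1
g(7) = mex{0,1,3,4} = 2
g(8) = mex{0,1,2,4} = 3
So g(8) = 3.
Row B is a plain Nim row of size 1, so its Grundy value is 1.
For row C, compute g(0), g(1), … with moves {5, 6}:
g(0) = mex{} = 0
g(1) = mex{} = 0
g(2) = mex{} = 0
g(3) = mex{} = 0
g(4) = mex{} = 0
g(5) = mex{0} = 1
g(6) = mex{0} = 1
g(7) = mex{0} = 1
So g(7) = 1.
The value of a disjunctive sum is the nim-sum of the parts.
Combined value = 3 ⊕ 1 ⊕ 1 = 3.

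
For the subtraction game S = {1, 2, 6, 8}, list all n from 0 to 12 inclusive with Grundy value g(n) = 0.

Compute g(0), g(1), … for moves {1, 2, 6, 8}:
k:     0  1  2  3  4  5  6  7  8  9 10 11 12
g(k):  0  1  2  0  1  2  3  0  1  2  0  1  2
The P-positions (g = 0) in 0..12 are 0, 3, 7, 10.

0, 3, 7, 10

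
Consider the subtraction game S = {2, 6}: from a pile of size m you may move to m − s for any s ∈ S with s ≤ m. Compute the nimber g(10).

Grundy values for subtraction set {2, 6}:
k:     0  1  2  3  4  5  6  7  8  9 10
g(k):  0  0  1  1  0  0  1  1  0  0  1
So g(10) = 1.

1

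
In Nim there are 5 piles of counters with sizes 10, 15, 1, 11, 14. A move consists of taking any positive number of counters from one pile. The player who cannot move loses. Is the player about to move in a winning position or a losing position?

Bitwise XOR of the heap sizes:
  1010  (10)
  1111  (15)
  0001  (1)
  1011  (11)
  1110  (14)
  ----
  0001  (1)
The nim-sum is 1 ≠ 0, so this is an N-position: the player to move can win.

Winning position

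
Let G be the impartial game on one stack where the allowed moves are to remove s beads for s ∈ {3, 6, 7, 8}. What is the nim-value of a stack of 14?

Build the Grundy sequence with g(k) = mex{g(k−s) : s ∈ {3, 6, 7, 8}, s ≤ k}:
k:     0  1  2  3  4  5  6  7  8  9 10 11 12 13 14
g(k):  0  0  0  1  1  1  2  2  2  3  3  0  0  0  1
So g(14) = 1.

1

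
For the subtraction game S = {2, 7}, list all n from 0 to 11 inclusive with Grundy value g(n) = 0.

0, 1, 4, 5, 9, 10

Build the Grundy sequence with g(k) = mex{g(k−s) : s ∈ {2, 7}, s ≤ k}:
k:     0  1  2  3  4  5  6  7  8  9 10 11
g(k):  0  0  1  1  0  0  1  1  2  0  0  1
The P-positions (g = 0) in 0..11 are 0, 1, 4, 5, 9, 10.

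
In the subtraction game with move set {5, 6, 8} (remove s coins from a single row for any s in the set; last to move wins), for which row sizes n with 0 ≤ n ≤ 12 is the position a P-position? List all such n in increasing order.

Compute g(0), g(1), … for moves {5, 6, 8}:
g(0) = mex{} = 0
g(1) = mex{} = 0
g(2) = mex{} = 0
g(3) = mex{} = 0
g(4) = mex{} = 0
g(5) = mex{0} = 1
g(6) = mex{0} = 1
g(7) = mex{0} = 1
g(8) = mex{0} = 1
g(9) = mex{0} = 1
g(10) = mex{0,1} = 2
g(11) = mex{0,1} = 2
g(12) = mex{0,1} = 2
The P-positions (g = 0) in 0..12 are 0, 1, 2, 3, 4.

0, 1, 2, 3, 4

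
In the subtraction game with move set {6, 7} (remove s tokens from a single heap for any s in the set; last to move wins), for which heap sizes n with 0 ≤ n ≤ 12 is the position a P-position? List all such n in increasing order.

0, 1, 2, 3, 4, 5

Compute g(0), g(1), … for moves {6, 7}:
g(0) = mex{} = 0
g(1) = mex{} = 0
g(2) = mex{} = 0
g(3) = mex{} = 0
g(4) = mex{} = 0
g(5) = mex{} = 0
g(6) = mex{0} = 1
g(7) = mex{0} = 1
g(8) = mex{0} = 1
g(9) = mex{0} = 1
g(10) = mex{0} = 1
g(11) = mex{0} = 1
g(12) = mex{0,1} = 2
The P-positions (g = 0) in 0..12 are 0, 1, 2, 3, 4, 5.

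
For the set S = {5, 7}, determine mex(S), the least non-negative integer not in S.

0

0 is not in the set, so the mex is 0.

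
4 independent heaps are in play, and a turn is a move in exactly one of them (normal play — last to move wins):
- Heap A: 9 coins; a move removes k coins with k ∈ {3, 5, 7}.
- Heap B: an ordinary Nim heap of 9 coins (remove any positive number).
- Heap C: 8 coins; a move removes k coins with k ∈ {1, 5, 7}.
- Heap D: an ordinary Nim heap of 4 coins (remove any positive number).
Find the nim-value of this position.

14

Grundy values for heap A (subtraction set {3, 5, 7}):
k:     0  1  2  3  4  5  6  7  8  9
g(k):  0  0  0  1  1  1  2  2  2  3
So g(9) = 3.
Heap B is a plain Nim heap of size 9, so its Grundy value is 9.
For heap C, compute g(0), g(1), … with moves {1, 5, 7}:
k:     0  1  2  3  4  5  6  7  8
g(k):  0  1  0  1  0  1  0  1  0
So g(8) = 0.
Heap D is a plain Nim heap of size 4, so its Grundy value is 4.
The value of a disjunctive sum is the nim-sum of the parts.
Combined value = 3 ⊕ 9 ⊕ 0 ⊕ 4 = 14.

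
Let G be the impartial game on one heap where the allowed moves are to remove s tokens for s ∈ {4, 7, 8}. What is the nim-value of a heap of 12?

Grundy values for subtraction set {4, 7, 8}:
k:     0  1  2  3  4  5  6  7  8  9 10 11 12
g(k):  0  0  0  0  1  1  1  1  2  2  2  2  0
So g(12) = 0.

0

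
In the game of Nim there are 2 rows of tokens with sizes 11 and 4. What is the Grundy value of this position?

In binary:
  1011  (11)
  0100  (4)
  ----
  1111  (15)

15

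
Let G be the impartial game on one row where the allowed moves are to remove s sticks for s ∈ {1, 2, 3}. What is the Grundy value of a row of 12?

0

Grundy values for subtraction set {1, 2, 3}:
k:     0  1  2  3  4  5  6  7  8  9 10 11 12
g(k):  0  1  2  3  0  1  2  3  0  1  2  3  0
So g(12) = 0.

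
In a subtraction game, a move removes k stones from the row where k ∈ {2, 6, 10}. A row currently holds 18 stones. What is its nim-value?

Grundy values for subtraction set {2, 6, 10}:
k:     0  1  2  3  4  5  6  7  8  9 10 11 12 13 14 15 16 17 18
g(k):  0  0  1  1  0  0  1  1  0  0  1  1  0  0  1  1  0  0  1
So g(18) = 1.

1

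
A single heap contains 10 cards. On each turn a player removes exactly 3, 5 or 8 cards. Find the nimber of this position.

Compute g(0), g(1), … for moves {3, 5, 8}:
g(0) = mex{} = 0
g(1) = mex{} = 0
g(2) = mex{} = 0
g(3) = mex{0} = 1
g(4) = mex{0} = 1
g(5) = mex{0} = 1
g(6) = mex{0,1} = 2
g(7) = mex{0,1} = 2
g(8) = mex{0,1} = 2
g(9) = mex{0,1,2} = 3
g(10) = mex{0,1,2} = 3
So g(10) = 3.

3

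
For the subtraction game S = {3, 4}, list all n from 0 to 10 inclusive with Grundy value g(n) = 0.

0, 1, 2, 7, 8, 9

Build the Grundy sequence with g(k) = mex{g(k−s) : s ∈ {3, 4}, s ≤ k}:
k:     0  1  2  3  4  5  6  7  8  9 10
g(k):  0  0  0  1  1  1  2  0  0  0  1
The P-positions (g = 0) in 0..10 are 0, 1, 2, 7, 8, 9.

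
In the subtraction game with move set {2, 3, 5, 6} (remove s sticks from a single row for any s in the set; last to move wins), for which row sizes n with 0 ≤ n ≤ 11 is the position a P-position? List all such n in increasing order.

0, 1, 8, 9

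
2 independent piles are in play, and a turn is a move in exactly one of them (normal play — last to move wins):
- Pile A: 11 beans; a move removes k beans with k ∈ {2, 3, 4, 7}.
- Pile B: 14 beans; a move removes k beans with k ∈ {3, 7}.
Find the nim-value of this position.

1

Grundy values for pile A (subtraction set {2, 3, 4, 7}):
k:     0  1  2  3  4  5  6  7  8  9 10 11
g(k):  0  0  1  1  2  2  0  3  1  4  2  0
So g(11) = 0.
Grundy values for pile B (subtraction set {3, 7}):
k:     0  1  2  3  4  5  6  7  8  9 10 11 12 13 14
g(k):  0  0  0  1  1  1  0  2  2  1  0  0  0  1  1
So g(14) = 1.
By the Sprague-Grundy theorem, the Grundy value of a sum of independent games is the XOR of the component values.
Combined value = 0 XOR 1 = 1.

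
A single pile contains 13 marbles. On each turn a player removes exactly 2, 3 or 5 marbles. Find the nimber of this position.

Grundy values for subtraction set {2, 3, 5}:
k:     0  1  2  3  4  5  6  7  8  9 10 11 12 13
g(k):  0  0  1  1  2  2  3  0  0  1  1  2  2  3
So g(13) = 3.

3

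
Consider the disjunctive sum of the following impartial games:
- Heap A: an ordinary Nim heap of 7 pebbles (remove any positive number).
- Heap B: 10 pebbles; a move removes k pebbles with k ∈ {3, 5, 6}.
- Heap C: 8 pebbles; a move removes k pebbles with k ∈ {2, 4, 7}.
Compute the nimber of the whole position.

6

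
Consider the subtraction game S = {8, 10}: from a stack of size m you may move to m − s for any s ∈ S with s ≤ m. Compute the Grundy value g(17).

Build the Grundy sequence with g(k) = mex{g(k−s) : s ∈ {8, 10}, s ≤ k}:
k:     0  1  2  3  4  5  6  7  8  9 10 11 12 13 14 15 16 17
g(k):  0  0  0  0  0  0  0  0  1  1  1  1  1  1  1  1  2  2
So g(17) = 2.

2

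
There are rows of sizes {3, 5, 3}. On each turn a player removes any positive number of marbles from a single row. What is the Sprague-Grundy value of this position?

5

In binary:
  011  (3)
  101  (5)
  011  (3)
  ---
  101  (5)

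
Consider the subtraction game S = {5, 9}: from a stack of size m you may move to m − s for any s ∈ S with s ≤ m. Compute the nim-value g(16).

0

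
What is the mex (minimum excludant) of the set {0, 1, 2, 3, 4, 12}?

5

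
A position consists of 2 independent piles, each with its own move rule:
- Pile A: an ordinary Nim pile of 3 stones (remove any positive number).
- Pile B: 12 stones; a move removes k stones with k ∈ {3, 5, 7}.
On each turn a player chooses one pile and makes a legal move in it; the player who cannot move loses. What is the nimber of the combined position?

Pile A is a plain Nim pile of size 3, so its Grundy value is 3.
Grundy values for pile B (subtraction set {3, 5, 7}):
k:     0  1  2  3  4  5  6  7  8  9 10 11 12
g(k):  0  0  0  1  1  1  2  2  2  3  0  0  0
So g(12) = 0.
By the Sprague-Grundy theorem, the Grundy value of a sum of independent games is the XOR of the component values.
Combined value = 3 XOR 0 = 3.

3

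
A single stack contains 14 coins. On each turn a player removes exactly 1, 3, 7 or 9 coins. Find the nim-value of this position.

Compute g(0), g(1), … for moves {1, 3, 7, 9}:
k:     0  1  2  3  4  5  6  7  8  9 10 11 12 13 14
g(k):  0  1  0  1  0  1  0  1  0  1  0  1  0  1  0
So g(14) = 0.

0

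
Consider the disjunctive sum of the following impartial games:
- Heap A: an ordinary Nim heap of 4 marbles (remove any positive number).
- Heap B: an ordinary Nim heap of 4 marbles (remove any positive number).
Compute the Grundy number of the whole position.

0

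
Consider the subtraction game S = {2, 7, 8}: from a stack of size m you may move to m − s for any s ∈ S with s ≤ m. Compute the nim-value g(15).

0

Compute g(0), g(1), … for moves {2, 7, 8}:
k:     0  1  2  3  4  5  6  7  8  9 10 11 12 13 14 15
g(k):  0  0  1  1  0  0  1  1  2  2  0  3  1  2  0  0
So g(15) = 0.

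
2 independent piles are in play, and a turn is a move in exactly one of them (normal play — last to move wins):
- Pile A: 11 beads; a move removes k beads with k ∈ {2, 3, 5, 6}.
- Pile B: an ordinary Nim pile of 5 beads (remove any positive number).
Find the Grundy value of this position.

4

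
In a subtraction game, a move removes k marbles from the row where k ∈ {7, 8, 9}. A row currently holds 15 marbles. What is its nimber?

2

Grundy values for subtraction set {7, 8, 9}:
k:     0  1  2  3  4  5  6  7  8  9 10 11 12 13 14 15
g(k):  0  0  0  0  0  0  0  1  1  1  1  1  1  1  2  2
So g(15) = 2.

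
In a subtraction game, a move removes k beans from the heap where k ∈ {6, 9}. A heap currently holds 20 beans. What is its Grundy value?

Grundy values for subtraction set {6, 9}:
k:     0  1  2  3  4  5  6  7  8  9 10 11 12 13 14 15 16 17 18 19 20
g(k):  0  0  0  0  0  0  1  1  1  1  1  1  2  2  2  0  0  0  0  0  0
So g(20) = 0.

0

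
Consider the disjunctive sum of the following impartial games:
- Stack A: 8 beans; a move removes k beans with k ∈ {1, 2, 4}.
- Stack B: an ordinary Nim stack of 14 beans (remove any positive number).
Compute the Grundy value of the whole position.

12

Grundy values for stack A (subtraction set {1, 2, 4}):
g(0) = mex{} = 0
g(1) = mex{0} = 1
g(2) = mex{0,1} = 2
g(3) = mex{1,2} = 0
g(4) = mex{0,2} = 1
g(5) = mex{0,1} = 2
g(6) = mex{1,2} = 0
g(7) = mex{0,2} = 1
g(8) = mex{0,1} = 2
So g(8) = 2.
Stack B is a plain Nim stack of size 14, so its Grundy value is 14.
By the Sprague-Grundy theorem, the Grundy value of a sum of independent games is the XOR of the component values.
Combined value = 2 XOR 14 = 12.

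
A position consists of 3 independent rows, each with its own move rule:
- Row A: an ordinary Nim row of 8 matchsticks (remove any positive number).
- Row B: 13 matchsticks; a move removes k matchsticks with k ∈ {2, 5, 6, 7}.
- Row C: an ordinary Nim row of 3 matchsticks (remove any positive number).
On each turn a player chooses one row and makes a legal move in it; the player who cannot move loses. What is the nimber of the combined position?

11

Row A is a plain Nim row of size 8, so its Grundy value is 8.
Build the Grundy sequence for row B with g(k) = mex{g(k−s) : s ∈ {2, 5, 6, 7}, s ≤ k}:
k:     0  1  2  3  4  5  6  7  8  9 10 11 12 13
g(k):  0  0  1  1  0  2  1  3  2  2  3  3  0  0
So g(13) = 0.
Row C is a plain Nim row of size 3, so its Grundy value is 3.
By the Sprague-Grundy theorem, the Grundy value of a sum of independent games is the XOR of the component values.
Combined value = 8 XOR 0 XOR 3 = 11.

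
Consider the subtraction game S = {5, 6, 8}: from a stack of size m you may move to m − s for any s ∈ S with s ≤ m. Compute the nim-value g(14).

0

Compute g(0), g(1), … for moves {5, 6, 8}:
k:     0  1  2  3  4  5  6  7  8  9 10 11 12 13 14
g(k):  0  0  0  0  0  1  1  1  1  1  2  2  2  0  0
So g(14) = 0.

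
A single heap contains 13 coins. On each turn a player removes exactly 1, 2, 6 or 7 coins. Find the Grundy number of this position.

2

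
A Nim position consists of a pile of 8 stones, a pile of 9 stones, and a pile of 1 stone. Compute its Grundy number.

0

In binary:
  1000  (8)
  1001  (9)
  0001  (1)
  ----
  0000  (0)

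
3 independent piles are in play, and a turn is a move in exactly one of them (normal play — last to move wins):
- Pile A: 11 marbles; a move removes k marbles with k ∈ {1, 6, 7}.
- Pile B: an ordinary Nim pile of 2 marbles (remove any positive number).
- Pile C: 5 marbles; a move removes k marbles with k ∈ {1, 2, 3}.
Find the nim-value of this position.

0

Grundy values for pile A (subtraction set {1, 6, 7}):
k:     0  1  2  3  4  5  6  7  8  9 10 11
g(k):  0  1  0  1  0  1  2  3  2  3  2  3
So g(11) = 3.
Pile B is a plain Nim pile of size 2, so its Grundy value is 2.
Build the Grundy sequence for pile C with g(k) = mex{g(k−s) : s ∈ {1, 2, 3}, s ≤ k}:
g(0) = mex{} = 0
g(1) = mex{0} = 1
g(2) = mex{0,1} = 2
g(3) = mex{0,1,2} = 3
g(4) = mex{1,2,3} = 0
g(5) = mex{0,2,3} = 1
So g(5) = 1.
By the Sprague-Grundy theorem, the Grundy value of a sum of independent games is the XOR of the component values.
Combined value = 3 XOR 2 XOR 1 = 0.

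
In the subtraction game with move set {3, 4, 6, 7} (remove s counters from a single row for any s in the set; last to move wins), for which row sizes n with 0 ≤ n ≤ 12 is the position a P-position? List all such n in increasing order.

Grundy values for subtraction set {3, 4, 6, 7}:
g(0) = mex{} = 0
g(1) = mex{} = 0
g(2) = mex{} = 0
g(3) = mex{0} = 1
g(4) = mex{0} = 1
g(5) = mex{0} = 1
g(6) = mex{0,1} = 2
g(7) = mex{0,1} = 2
g(8) = mex{0,1} = 2
g(9) = mex{0,1,2} = 3
g(10) = mex{1,2} = 0
g(11) = mex{1,2} = 0
g(12) = mex{1,2,3} = 0
The P-positions (g = 0) in 0..12 are 0, 1, 2, 10, 11, 12.

0, 1, 2, 10, 11, 12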